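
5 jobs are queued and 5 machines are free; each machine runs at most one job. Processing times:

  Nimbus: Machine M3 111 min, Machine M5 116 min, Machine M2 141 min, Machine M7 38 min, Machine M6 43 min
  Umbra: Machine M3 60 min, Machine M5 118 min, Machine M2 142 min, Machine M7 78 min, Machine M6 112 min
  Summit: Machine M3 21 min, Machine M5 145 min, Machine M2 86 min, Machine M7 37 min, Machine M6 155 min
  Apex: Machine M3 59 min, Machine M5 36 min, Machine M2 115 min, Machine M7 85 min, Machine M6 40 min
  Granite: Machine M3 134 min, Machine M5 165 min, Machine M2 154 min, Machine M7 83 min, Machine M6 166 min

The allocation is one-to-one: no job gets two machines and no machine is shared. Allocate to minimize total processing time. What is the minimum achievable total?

Minimum total: 308 min

Optimal: Nimbus→Machine M6 (43 min), Umbra→Machine M3 (60 min), Summit→Machine M2 (86 min), Apex→Machine M5 (36 min), Granite→Machine M7 (83 min) — total 43+60+86+36+83 = 308 min.
Column-greedy (each machine in turn goes to its cheapest remaining job) gives 442 min, worse by 134.
Next-best assignment: Nimbus→Machine M6, Umbra→Machine M2, Summit→Machine M3, Apex→Machine M5, Granite→Machine M7 = 325 min.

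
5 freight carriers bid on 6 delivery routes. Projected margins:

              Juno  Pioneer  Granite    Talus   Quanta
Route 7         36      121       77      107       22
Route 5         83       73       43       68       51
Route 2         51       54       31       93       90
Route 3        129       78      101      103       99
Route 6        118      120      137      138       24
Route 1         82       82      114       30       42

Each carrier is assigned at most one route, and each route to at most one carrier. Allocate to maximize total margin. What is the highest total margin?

Optimal: Juno→Route 3 ($129k), Pioneer→Route 7 ($121k), Granite→Route 1 ($114k), Talus→Route 6 ($138k), Quanta→Route 2 ($90k) — total 129+121+114+138+90 = $592k.
Column-greedy (each route in turn goes to its best remaining carrier) gives $422k, worse by 170.
Swapping Talus↔Quanta (Talus→Route 2 $93k, Quanta→Route 6 $24k) loses 111.
Checked against all permutations: $592k is optimal.

Max total: $592k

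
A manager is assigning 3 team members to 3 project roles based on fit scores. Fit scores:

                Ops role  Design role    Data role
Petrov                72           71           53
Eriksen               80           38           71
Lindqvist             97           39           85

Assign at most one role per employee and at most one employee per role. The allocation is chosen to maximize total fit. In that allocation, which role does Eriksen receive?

Optimal: Petrov→Design role (71 pts), Eriksen→Data role (71 pts), Lindqvist→Ops role (97 pts) — total 71+71+97 = 239 pts.
Swapping Lindqvist↔Petrov (Lindqvist→Design role 39 pts, Petrov→Ops role 72 pts) loses 57.
No other one-to-one assignment exceeds 239 pts.
Eriksen's own top role is Ops role (80 pts), but forcing Eriksen→Ops role and reassigning the rest optimally gives only 236 pts — worse by 3.

Eriksen receives Data role.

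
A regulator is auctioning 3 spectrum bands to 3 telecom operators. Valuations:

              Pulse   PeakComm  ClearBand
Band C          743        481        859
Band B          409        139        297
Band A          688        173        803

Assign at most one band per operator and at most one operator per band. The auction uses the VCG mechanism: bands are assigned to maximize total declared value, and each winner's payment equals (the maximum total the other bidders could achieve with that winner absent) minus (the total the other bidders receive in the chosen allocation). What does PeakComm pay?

Efficient allocation: Pulse→Band B ($409M), PeakComm→Band C ($481M), ClearBand→Band A ($803M); total welfare W = $1693M.
PeakComm receives Band C at value $481M, so the others get W − 481 = $1212M.
Without PeakComm: best allocation of the remaining 2 bidders over all 3 bands is Pulse→Band A ($688M), ClearBand→Band C ($859M), total $1547M.
VCG payment = (others' best without PeakComm) − (others' welfare with PeakComm) = 1547 − 1212 = $335M.

PeakComm pays $335M.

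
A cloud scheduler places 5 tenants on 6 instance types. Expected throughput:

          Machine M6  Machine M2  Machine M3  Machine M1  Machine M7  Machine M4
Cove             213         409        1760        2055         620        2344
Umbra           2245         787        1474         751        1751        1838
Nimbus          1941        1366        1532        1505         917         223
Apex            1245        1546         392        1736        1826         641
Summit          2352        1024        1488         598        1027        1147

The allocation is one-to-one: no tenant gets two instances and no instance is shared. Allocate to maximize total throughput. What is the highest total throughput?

Max total: 9715 ops/s

This is the linear assignment problem.
Optimal: Cove→Machine M4 (2344 ops/s), Umbra→Machine M7 (1751 ops/s), Nimbus→Machine M3 (1532 ops/s), Apex→Machine M1 (1736 ops/s), Summit→Machine M6 (2352 ops/s) — total 2344+1751+1532+1736+2352 = 9715 ops/s.
Row-greedy (each tenant in turn takes its best remaining instance) gives 8971 ops/s, worse by 744.
Swapping Apex↔Umbra (Apex→Machine M7 1826 ops/s, Umbra→Machine M1 751 ops/s) loses 910.
Every other assignment is strictly worse.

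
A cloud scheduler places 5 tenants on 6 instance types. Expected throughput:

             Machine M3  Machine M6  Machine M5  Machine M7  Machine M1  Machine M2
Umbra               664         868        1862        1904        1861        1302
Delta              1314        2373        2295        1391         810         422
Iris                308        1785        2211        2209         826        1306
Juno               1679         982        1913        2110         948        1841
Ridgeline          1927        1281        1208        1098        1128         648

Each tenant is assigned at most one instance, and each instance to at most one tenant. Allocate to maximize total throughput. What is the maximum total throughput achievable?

Treat this as an assignment problem: match each tenant to one instance.
Optimal: Umbra→Machine M1 (1861 ops/s), Delta→Machine M6 (2373 ops/s), Iris→Machine M5 (2211 ops/s), Juno→Machine M7 (2110 ops/s), Ridgeline→Machine M3 (1927 ops/s) — total 1861+2373+2211+2110+1927 = 10482 ops/s.
Row-greedy (each tenant in turn takes its best remaining instance) gives 10256 ops/s, worse by 226.
Next-best assignment: Umbra→Machine M1, Delta→Machine M6, Iris→Machine M7, Juno→Machine M5, Ridgeline→Machine M3 = 10283 ops/s.
Every other assignment is strictly worse.

Max total: 10482 ops/s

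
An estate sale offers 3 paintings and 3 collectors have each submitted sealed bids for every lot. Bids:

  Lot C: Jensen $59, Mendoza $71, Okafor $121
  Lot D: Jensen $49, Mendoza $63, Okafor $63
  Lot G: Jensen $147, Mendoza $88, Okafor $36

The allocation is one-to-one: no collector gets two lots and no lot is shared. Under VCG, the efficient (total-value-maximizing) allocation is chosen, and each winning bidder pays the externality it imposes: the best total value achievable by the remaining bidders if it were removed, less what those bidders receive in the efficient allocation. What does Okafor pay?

Okafor pays $8.

Efficient allocation: Jensen→Lot G ($147), Mendoza→Lot D ($63), Okafor→Lot C ($121); total welfare W = $331.
Okafor receives Lot C at value $121, so the others get W − 121 = $210.
Without Okafor: best allocation of the remaining 2 bidders over all 3 lots is Jensen→Lot G ($147), Mendoza→Lot C ($71), total $218.
VCG payment = (others' best without Okafor) − (others' welfare with Okafor) = 218 − 210 = $8.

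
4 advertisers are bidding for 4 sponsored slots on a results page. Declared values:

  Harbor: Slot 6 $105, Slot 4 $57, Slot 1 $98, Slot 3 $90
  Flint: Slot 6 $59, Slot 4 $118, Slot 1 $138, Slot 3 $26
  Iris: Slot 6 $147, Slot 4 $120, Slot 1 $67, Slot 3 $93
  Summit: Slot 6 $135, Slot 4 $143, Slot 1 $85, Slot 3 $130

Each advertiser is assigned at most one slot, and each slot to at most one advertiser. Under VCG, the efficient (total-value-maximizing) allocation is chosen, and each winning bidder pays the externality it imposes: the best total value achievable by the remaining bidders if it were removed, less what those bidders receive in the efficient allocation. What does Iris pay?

Efficient allocation: Harbor→Slot 3 ($90), Flint→Slot 1 ($138), Iris→Slot 6 ($147), Summit→Slot 4 ($143); total welfare W = $518.
Iris receives Slot 6 at value $147, so the others get W − 147 = $371.
Without Iris: best allocation of the remaining 3 bidders over all 4 slots is Harbor→Slot 6 ($105), Flint→Slot 1 ($138), Summit→Slot 4 ($143), total $386.
VCG payment = (others' best without Iris) − (others' welfare with Iris) = 386 − 371 = $15.

Iris pays $15.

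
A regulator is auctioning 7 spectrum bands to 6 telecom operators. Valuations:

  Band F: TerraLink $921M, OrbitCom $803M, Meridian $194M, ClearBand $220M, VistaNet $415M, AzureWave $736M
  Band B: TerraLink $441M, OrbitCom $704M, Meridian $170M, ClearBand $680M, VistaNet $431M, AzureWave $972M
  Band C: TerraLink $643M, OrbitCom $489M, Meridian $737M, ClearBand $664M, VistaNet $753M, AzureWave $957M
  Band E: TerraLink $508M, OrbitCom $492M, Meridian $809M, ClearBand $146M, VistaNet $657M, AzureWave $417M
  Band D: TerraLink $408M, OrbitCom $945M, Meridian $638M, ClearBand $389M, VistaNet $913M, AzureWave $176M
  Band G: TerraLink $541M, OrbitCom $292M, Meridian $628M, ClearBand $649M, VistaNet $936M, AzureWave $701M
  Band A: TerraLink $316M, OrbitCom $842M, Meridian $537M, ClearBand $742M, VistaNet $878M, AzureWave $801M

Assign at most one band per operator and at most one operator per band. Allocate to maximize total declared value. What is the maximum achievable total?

Treat this as an assignment problem: match each operator to one band.
Optimal: TerraLink→Band F ($921M), OrbitCom→Band D ($945M), Meridian→Band E ($809M), ClearBand→Band A ($742M), VistaNet→Band G ($936M), AzureWave→Band B ($972M) — total 921+945+809+742+936+972 = $5325M.
Column-greedy (each band in turn goes to its best remaining operator) gives $5049M, worse by 276.
Next-best assignment: TerraLink→Band F, OrbitCom→Band D, Meridian→Band E, ClearBand→Band A, VistaNet→Band G, AzureWave→Band C = $5310M.
Every other assignment is strictly worse.

Maximum total: $5325M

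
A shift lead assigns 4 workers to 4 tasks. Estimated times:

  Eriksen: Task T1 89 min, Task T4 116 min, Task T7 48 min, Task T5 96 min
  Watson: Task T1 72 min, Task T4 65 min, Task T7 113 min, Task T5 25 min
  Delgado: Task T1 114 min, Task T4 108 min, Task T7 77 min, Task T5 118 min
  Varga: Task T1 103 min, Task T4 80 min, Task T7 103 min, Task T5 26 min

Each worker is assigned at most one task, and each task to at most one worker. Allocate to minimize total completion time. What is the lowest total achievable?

Min total: 253 min

Optimal: Eriksen→Task T7 (48 min), Watson→Task T4 (65 min), Delgado→Task T1 (114 min), Varga→Task T5 (26 min) — total 48+65+114+26 = 253 min.
Row-greedy (each worker in turn takes its cheapest remaining task) gives 284 min, worse by 31.
Next-best assignment: Eriksen→Task T7, Watson→Task T1, Delgado→Task T4, Varga→Task T5 = 254 min.
Swapping Varga↔Delgado (Varga→Task T1 103 min, Delgado→Task T5 118 min) adds 81.
Checked against all permutations: 253 min is optimal.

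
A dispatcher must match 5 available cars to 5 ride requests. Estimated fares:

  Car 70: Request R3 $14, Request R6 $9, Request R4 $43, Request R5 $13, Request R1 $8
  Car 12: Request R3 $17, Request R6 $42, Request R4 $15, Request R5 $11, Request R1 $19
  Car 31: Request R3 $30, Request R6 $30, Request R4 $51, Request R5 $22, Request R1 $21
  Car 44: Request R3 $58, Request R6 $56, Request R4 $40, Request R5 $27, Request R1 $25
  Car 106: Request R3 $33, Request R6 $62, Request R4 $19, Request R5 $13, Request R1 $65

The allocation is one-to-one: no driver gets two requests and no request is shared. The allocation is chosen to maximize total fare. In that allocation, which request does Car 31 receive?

Car 31 receives Request R5.

Optimal: Car 70→Request R4 ($43), Car 12→Request R6 ($42), Car 31→Request R5 ($22), Car 44→Request R3 ($58), Car 106→Request R1 ($65) — total 43+42+22+58+65 = $230.
Row-greedy (each driver in turn takes its best remaining request) gives $207, worse by 23.
Car 31's own top request is Request R4 ($51), but forcing Car 31→Request R4 and reassigning the rest optimally gives only $229 — worse by 1.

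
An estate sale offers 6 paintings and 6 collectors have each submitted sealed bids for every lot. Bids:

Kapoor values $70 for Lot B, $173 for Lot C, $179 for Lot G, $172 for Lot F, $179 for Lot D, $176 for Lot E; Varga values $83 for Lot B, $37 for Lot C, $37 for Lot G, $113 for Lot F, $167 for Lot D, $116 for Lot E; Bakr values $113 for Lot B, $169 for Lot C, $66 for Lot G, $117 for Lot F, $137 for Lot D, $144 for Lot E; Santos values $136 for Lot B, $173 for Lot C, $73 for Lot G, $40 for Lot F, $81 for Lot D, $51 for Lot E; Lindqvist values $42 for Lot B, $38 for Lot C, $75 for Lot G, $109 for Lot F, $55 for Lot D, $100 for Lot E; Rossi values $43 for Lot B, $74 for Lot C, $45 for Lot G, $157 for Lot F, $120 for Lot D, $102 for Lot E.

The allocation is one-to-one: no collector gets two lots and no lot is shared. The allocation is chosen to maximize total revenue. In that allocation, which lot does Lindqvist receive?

Lindqvist receives Lot E.

Optimal: Kapoor→Lot G ($179), Varga→Lot D ($167), Bakr→Lot C ($169), Santos→Lot B ($136), Lindqvist→Lot E ($100), Rossi→Lot F ($157) — total 179+167+169+136+100+157 = $908.
Column-greedy (each lot in turn goes to its best remaining collector) gives $852, worse by 56.
Next-best assignment: Kapoor→Lot G, Varga→Lot D, Bakr→Lot B, Santos→Lot C, Lindqvist→Lot E, Rossi→Lot F = $889.
Every other assignment is strictly worse.
Lindqvist's own top lot is Lot F ($109), but forcing Lindqvist→Lot F and reassigning the rest optimally gives only $862 — worse by 46.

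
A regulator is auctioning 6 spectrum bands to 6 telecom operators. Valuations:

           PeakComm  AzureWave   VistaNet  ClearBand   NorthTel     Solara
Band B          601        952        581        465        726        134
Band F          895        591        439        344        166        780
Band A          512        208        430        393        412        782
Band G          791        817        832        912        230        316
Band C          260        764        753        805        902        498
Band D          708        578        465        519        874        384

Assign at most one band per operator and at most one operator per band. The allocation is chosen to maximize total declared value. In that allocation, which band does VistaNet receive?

VistaNet receives Band C.

Optimal: PeakComm→Band F ($895M), AzureWave→Band B ($952M), VistaNet→Band C ($753M), ClearBand→Band G ($912M), NorthTel→Band D ($874M), Solara→Band A ($782M) — total 895+952+753+912+874+782 = $5168M.
Max-entry greedy (repeatedly take the single best remaining cell) gives $4908M, worse by 260.
Next-best assignment: PeakComm→Band F, AzureWave→Band B, VistaNet→Band G, ClearBand→Band C, NorthTel→Band D, Solara→Band A = $5140M.
No other one-to-one assignment exceeds $5168M.
VistaNet's own top band is Band G ($832M), but forcing VistaNet→Band G and reassigning the rest optimally gives only $5140M — worse by 28.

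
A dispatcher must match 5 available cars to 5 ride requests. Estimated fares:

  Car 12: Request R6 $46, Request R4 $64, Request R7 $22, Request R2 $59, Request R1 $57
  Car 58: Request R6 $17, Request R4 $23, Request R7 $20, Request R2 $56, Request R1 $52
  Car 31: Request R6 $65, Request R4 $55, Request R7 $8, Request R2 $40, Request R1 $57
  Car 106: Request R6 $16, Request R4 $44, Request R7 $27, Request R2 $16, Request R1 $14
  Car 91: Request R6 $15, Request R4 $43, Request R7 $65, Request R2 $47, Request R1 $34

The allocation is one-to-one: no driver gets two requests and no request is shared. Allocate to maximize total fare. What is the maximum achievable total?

Optimal: Car 12→Request R1 ($57), Car 58→Request R2 ($56), Car 31→Request R6 ($65), Car 106→Request R4 ($44), Car 91→Request R7 ($65) — total 57+56+65+44+65 = $287.

Max total: $287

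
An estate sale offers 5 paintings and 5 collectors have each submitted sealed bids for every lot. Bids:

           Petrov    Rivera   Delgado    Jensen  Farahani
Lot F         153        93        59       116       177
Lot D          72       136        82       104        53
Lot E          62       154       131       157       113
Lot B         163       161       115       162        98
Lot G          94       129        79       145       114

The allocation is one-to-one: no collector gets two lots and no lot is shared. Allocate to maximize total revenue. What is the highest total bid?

Maximum total: $752

Optimal: Petrov→Lot B ($163), Rivera→Lot D ($136), Delgado→Lot E ($131), Jensen→Lot G ($145), Farahani→Lot F ($177) — total 163+136+131+145+177 = $752.
Next-best assignment: Petrov→Lot B, Rivera→Lot E, Delgado→Lot D, Jensen→Lot G, Farahani→Lot F = $721.
Swapping Jensen↔Farahani (Jensen→Lot F $116, Farahani→Lot G $114) loses 92.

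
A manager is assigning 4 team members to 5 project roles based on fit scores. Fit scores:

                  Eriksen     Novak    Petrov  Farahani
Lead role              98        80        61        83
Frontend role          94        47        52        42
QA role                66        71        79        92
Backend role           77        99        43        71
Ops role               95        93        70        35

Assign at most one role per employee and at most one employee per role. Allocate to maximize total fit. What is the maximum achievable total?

Optimal: Eriksen→Lead role (98 pts), Novak→Backend role (99 pts), Petrov→Ops role (70 pts), Farahani→QA role (92 pts) — total 98+99+70+92 = 359 pts.
Row-greedy (each employee in turn takes its best remaining role) gives 318 pts, worse by 41.
Next-best assignment: Eriksen→Ops role, Novak→Backend role, Petrov→QA role, Farahani→Lead role = 356 pts.
Every other assignment is strictly worse.

Max total: 359 pts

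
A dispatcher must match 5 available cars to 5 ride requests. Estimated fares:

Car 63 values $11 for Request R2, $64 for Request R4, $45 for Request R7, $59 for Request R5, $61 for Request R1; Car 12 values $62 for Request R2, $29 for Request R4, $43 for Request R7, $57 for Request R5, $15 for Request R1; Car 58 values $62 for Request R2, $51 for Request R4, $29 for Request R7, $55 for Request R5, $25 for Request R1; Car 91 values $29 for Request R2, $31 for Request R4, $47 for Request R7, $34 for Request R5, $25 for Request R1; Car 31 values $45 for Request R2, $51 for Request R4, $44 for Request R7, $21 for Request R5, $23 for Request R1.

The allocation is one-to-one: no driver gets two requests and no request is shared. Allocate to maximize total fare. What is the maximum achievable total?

Optimal: Car 63→Request R1 ($61), Car 12→Request R5 ($57), Car 58→Request R2 ($62), Car 91→Request R7 ($47), Car 31→Request R4 ($51) — total 61+57+62+47+51 = $278.
Column-greedy (each request in turn goes to its best remaining driver) gives $251, worse by 27.

Max total: $278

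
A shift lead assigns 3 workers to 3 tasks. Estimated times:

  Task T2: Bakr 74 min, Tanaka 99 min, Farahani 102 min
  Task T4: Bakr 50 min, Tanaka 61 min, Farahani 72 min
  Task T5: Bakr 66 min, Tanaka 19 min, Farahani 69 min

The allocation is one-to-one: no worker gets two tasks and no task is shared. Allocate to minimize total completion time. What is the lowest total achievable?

Optimal: Bakr→Task T2 (74 min), Tanaka→Task T5 (19 min), Farahani→Task T4 (72 min) — total 74+19+72 = 165 min.
Column-greedy (each task in turn goes to its cheapest remaining worker) gives 204 min, worse by 39.
Next-best assignment: Bakr→Task T4, Tanaka→Task T5, Farahani→Task T2 = 171 min.

Minimum total: 165 min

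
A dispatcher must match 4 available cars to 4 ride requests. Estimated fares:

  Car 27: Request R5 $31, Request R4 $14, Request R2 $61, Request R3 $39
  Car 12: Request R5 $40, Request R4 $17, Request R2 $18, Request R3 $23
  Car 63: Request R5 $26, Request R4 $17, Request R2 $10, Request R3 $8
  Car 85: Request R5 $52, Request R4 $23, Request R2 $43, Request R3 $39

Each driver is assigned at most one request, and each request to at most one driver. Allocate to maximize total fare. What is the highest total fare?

Max total: $157

Optimal: Car 27→Request R2 ($61), Car 12→Request R5 ($40), Car 63→Request R4 ($17), Car 85→Request R3 ($39) — total 61+40+17+39 = $157.
Max-entry greedy (repeatedly take the single best remaining cell) gives $153, worse by 4.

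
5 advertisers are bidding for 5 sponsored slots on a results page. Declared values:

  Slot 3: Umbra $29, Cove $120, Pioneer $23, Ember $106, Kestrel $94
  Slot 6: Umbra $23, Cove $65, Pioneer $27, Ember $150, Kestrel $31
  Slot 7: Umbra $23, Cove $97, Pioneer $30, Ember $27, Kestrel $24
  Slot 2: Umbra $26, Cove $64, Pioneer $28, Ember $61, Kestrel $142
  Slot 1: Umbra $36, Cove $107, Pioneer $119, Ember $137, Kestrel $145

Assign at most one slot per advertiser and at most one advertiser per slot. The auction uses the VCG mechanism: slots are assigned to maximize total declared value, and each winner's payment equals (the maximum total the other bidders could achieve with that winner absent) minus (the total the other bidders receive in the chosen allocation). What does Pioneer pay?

Efficient allocation: Umbra→Slot 7 ($23), Cove→Slot 3 ($120), Pioneer→Slot 1 ($119), Ember→Slot 6 ($150), Kestrel→Slot 2 ($142); total welfare W = $554.
Pioneer receives Slot 1 at value $119, so the others get W − 119 = $435.
Without Pioneer: best allocation of the remaining 4 bidders over all 5 slots is Umbra→Slot 1 ($36), Cove→Slot 3 ($120), Ember→Slot 6 ($150), Kestrel→Slot 2 ($142), total $448.
VCG payment = (others' best without Pioneer) − (others' welfare with Pioneer) = 448 − 435 = $13.

Pioneer pays $13.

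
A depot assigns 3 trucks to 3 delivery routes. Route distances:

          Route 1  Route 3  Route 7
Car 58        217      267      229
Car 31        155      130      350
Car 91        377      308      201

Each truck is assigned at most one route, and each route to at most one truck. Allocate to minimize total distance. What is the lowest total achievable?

Minimum total: 548 km

Optimal: Car 58→Route 1 (217 km), Car 31→Route 3 (130 km), Car 91→Route 7 (201 km) — total 217+130+201 = 548 km.
Column-greedy (each route in turn goes to its cheapest remaining truck) gives 623 km, worse by 75.
No other one-to-one assignment undercuts 548 km.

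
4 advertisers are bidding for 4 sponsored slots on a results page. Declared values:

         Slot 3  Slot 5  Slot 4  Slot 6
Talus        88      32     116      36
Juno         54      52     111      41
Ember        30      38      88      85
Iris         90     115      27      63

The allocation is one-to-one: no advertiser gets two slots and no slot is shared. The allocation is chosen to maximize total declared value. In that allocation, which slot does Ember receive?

Ember receives Slot 6.

Treat this as an assignment problem: match each advertiser to one slot.
Optimal: Talus→Slot 3 ($88), Juno→Slot 4 ($111), Ember→Slot 6 ($85), Iris→Slot 5 ($115) — total 88+111+85+115 = $399.
Column-greedy (each slot in turn goes to its best remaining advertiser) gives $343, worse by 56.
Ember's own top slot is Slot 4 ($88), but forcing Ember→Slot 4 and reassigning the rest optimally gives only $332 — worse by 67.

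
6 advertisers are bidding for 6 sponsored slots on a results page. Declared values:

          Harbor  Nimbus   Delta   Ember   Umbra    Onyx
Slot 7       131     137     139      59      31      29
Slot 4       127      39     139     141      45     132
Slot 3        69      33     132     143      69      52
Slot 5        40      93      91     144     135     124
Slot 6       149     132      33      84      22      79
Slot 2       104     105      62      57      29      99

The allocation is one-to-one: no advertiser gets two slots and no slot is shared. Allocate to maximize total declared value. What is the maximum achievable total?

Max total: $803

Optimal: Harbor→Slot 6 ($149), Nimbus→Slot 2 ($105), Delta→Slot 7 ($139), Ember→Slot 3 ($143), Umbra→Slot 5 ($135), Onyx→Slot 4 ($132) — total 149+105+139+143+135+132 = $803.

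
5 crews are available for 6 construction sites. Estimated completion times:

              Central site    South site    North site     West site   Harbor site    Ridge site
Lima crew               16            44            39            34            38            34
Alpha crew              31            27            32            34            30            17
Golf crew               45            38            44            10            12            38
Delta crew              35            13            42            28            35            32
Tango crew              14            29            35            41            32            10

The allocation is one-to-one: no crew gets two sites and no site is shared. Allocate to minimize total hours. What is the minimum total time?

Optimal: Lima crew→Central site (16 hours), Alpha crew→Harbor site (30 hours), Golf crew→West site (10 hours), Delta crew→South site (13 hours), Tango crew→Ridge site (10 hours) — total 16+30+10+13+10 = 79 hours.
Column-greedy (each site in turn goes to its cheapest remaining crew) gives 107 hours, worse by 28.
Swapping Delta crew↔Tango crew (Delta crew→Ridge site 32 hours, Tango crew→South site 29 hours) adds 38.
Every other assignment is strictly worse.

Min total: 79 hours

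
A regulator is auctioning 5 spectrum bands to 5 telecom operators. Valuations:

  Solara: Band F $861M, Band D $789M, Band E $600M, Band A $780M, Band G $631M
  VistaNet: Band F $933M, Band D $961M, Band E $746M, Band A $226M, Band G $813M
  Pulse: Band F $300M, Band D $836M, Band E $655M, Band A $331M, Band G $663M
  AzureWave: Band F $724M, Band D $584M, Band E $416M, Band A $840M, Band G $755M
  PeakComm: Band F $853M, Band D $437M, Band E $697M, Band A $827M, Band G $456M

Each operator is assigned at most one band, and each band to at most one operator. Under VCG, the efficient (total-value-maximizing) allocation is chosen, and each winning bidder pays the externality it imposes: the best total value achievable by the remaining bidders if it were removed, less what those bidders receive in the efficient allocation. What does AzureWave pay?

Efficient allocation: Solara→Band F ($861M), VistaNet→Band D ($961M), Pulse→Band E ($655M), AzureWave→Band G ($755M), PeakComm→Band A ($827M); total welfare W = $4059M.
AzureWave receives Band G at value $755M, so the others get W − 755 = $3304M.
Without AzureWave: best allocation of the remaining 4 bidders over all 5 bands is Solara→Band F ($861M), VistaNet→Band G ($813M), Pulse→Band D ($836M), PeakComm→Band A ($827M), total $3337M.
VCG payment = (others' best without AzureWave) − (others' welfare with AzureWave) = 3337 − 3304 = $33M.

AzureWave pays $33M.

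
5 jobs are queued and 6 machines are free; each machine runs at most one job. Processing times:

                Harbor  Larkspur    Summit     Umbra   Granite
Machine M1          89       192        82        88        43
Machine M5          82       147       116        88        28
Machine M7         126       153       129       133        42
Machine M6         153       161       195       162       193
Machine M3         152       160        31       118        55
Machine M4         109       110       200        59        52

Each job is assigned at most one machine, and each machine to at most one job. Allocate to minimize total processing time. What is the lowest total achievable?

Treat this as an assignment problem: match each job to one machine.
Optimal: Harbor→Machine M5 (82 min), Larkspur→Machine M4 (110 min), Summit→Machine M3 (31 min), Umbra→Machine M1 (88 min), Granite→Machine M7 (42 min) — total 82+110+31+88+42 = 353 min.
Next-best assignment: Harbor→Machine M1, Larkspur→Machine M7, Summit→Machine M3, Umbra→Machine M4, Granite→Machine M5 = 360 min.
Swapping Larkspur↔Summit (Larkspur→Machine M3 160 min, Summit→Machine M4 200 min) adds 219.
No other one-to-one assignment undercuts 353 min.

Min total: 353 min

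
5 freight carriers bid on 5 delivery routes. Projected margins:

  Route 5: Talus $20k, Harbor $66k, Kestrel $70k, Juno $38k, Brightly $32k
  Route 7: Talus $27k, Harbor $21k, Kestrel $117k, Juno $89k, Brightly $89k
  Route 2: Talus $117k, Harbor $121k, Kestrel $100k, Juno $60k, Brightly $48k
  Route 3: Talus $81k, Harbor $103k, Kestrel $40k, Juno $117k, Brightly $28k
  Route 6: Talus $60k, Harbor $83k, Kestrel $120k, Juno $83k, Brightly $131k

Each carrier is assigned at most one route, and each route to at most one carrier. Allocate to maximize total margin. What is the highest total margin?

Optimal: Talus→Route 2 ($117k), Harbor→Route 5 ($66k), Kestrel→Route 7 ($117k), Juno→Route 3 ($117k), Brightly→Route 6 ($131k) — total 117+66+117+117+131 = $548k.
Checked against all permutations: $548k is optimal.

Maximum total: $548k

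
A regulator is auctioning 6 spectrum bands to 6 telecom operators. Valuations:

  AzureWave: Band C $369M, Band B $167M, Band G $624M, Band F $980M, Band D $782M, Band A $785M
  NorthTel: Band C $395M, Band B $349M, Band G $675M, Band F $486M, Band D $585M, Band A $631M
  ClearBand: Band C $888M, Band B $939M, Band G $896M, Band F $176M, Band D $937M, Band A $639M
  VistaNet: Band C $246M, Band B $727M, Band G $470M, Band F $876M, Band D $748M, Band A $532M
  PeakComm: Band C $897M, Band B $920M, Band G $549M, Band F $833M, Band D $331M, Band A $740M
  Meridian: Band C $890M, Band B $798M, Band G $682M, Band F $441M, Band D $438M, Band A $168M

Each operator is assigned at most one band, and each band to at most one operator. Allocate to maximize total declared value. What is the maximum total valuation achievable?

Treat this as an assignment problem: match each operator to one band.
Optimal: AzureWave→Band A ($785M), NorthTel→Band G ($675M), ClearBand→Band D ($937M), VistaNet→Band F ($876M), PeakComm→Band B ($920M), Meridian→Band C ($890M) — total 785+675+937+876+920+890 = $5083M.
Next-best assignment: AzureWave→Band F, NorthTel→Band A, ClearBand→Band G, VistaNet→Band D, PeakComm→Band B, Meridian→Band C = $5065M.
Swapping Meridian↔VistaNet (Meridian→Band F $441M, VistaNet→Band C $246M) loses 1079.

Maximum total: $5083M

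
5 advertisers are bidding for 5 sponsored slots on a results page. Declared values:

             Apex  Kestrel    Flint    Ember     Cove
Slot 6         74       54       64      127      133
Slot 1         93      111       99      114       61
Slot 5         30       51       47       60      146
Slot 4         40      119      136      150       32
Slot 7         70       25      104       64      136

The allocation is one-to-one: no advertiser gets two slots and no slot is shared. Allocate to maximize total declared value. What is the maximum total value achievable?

Optimal: Apex→Slot 7 ($70), Kestrel→Slot 1 ($111), Flint→Slot 4 ($136), Ember→Slot 6 ($127), Cove→Slot 5 ($146) — total 70+111+136+127+146 = $590.
Column-greedy (each slot in turn goes to its best remaining advertiser) gives $504, worse by 86.

Max total: $590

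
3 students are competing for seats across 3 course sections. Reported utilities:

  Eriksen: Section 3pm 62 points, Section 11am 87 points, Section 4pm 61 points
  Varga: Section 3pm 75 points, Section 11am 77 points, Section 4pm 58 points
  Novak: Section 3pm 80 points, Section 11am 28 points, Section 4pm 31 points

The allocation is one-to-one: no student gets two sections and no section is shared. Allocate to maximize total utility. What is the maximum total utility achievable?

This is a one-to-one assignment (maximum-weight bipartite matching).
Optimal: Eriksen→Section 11am (87 points), Varga→Section 4pm (58 points), Novak→Section 3pm (80 points) — total 87+58+80 = 225 points.
Row-greedy (each student in turn takes its best remaining section) gives 193 points, worse by 32.
Next-best assignment: Eriksen→Section 4pm, Varga→Section 11am, Novak→Section 3pm = 218 points.
Swapping Eriksen↔Novak (Eriksen→Section 3pm 62 points, Novak→Section 11am 28 points) loses 77.

Maximum total: 225 points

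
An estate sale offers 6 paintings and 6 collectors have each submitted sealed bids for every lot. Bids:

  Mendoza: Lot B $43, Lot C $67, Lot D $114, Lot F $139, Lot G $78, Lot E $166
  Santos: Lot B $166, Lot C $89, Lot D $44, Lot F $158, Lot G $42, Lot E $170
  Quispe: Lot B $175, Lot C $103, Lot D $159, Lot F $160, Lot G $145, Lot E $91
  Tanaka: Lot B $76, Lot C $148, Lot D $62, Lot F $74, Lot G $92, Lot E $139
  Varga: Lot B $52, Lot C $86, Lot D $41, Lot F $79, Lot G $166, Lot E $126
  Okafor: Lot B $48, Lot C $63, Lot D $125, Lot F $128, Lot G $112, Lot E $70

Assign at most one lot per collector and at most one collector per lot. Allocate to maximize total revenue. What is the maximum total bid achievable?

Max total: $938

Treat this as an assignment problem: match each collector to one lot.
Optimal: Mendoza→Lot E ($166), Santos→Lot F ($158), Quispe→Lot B ($175), Tanaka→Lot C ($148), Varga→Lot G ($166), Okafor→Lot D ($125) — total 166+158+175+148+166+125 = $938.
Next-best assignment: Mendoza→Lot E, Santos→Lot B, Quispe→Lot D, Tanaka→Lot C, Varga→Lot G, Okafor→Lot F = $933.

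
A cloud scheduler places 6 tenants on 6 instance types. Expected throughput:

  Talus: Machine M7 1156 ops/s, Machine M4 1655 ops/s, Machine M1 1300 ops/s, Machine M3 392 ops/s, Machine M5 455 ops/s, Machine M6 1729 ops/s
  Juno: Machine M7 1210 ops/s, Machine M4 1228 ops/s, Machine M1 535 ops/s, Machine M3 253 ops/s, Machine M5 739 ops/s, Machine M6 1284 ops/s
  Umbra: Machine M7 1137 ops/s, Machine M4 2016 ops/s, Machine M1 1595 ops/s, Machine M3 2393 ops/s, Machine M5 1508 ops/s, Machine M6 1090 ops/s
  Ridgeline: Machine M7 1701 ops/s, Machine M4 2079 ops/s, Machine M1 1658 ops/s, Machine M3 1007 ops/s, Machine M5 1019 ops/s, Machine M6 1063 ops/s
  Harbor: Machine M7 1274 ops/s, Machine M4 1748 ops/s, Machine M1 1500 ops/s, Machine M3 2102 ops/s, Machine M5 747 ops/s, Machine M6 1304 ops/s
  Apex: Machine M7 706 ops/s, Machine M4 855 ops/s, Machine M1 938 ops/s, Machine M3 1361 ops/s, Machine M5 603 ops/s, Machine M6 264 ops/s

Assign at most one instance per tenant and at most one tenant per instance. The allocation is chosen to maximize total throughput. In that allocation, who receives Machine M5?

Umbra receives Machine M5.

Optimal: Talus→Machine M6 (1729 ops/s), Juno→Machine M7 (1210 ops/s), Umbra→Machine M5 (1508 ops/s), Ridgeline→Machine M4 (2079 ops/s), Harbor→Machine M3 (2102 ops/s), Apex→Machine M1 (938 ops/s) — total 1729+1210+1508+2079+2102+938 = 9566 ops/s.
Column-greedy (each instance in turn goes to its best remaining tenant) gives 9046 ops/s, worse by 520.
Next-best assignment: Talus→Machine M6, Juno→Machine M7, Umbra→Machine M3, Ridgeline→Machine M4, Harbor→Machine M1, Apex→Machine M5 = 9514 ops/s.
Swapping Apex↔Harbor (Apex→Machine M3 1361 ops/s, Harbor→Machine M1 1500 ops/s) loses 179.
Umbra's own top instance is Machine M3 (2393 ops/s), but forcing Umbra→Machine M3 and reassigning the rest optimally gives only 9514 ops/s — worse by 52.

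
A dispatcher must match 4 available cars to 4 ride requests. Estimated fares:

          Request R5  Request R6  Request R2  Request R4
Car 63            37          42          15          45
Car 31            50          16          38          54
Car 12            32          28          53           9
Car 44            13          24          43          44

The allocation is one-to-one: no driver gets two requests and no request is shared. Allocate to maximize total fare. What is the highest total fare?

Optimal: Car 63→Request R6 ($42), Car 31→Request R5 ($50), Car 12→Request R2 ($53), Car 44→Request R4 ($44) — total 42+50+53+44 = $189.
Next-best assignment: Car 63→Request R4, Car 31→Request R5, Car 12→Request R2, Car 44→Request R6 = $172.

Maximum total: $189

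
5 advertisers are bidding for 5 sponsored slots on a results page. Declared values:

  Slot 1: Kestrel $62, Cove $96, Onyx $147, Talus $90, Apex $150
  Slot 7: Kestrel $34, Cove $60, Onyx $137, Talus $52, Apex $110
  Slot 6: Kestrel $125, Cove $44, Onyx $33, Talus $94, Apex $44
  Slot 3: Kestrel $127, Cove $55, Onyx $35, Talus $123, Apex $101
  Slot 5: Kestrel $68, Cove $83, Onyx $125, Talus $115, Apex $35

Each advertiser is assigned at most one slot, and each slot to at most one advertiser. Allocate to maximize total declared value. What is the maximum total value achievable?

Max total: $618

Optimal: Kestrel→Slot 6 ($125), Cove→Slot 5 ($83), Onyx→Slot 7 ($137), Talus→Slot 3 ($123), Apex→Slot 1 ($150) — total 125+83+137+123+150 = $618.
Max-entry greedy (repeatedly take the single best remaining cell) gives $573, worse by 45.
Next-best assignment: Kestrel→Slot 3, Cove→Slot 5, Onyx→Slot 7, Talus→Slot 6, Apex→Slot 1 = $591.
Swapping Apex↔Cove (Apex→Slot 5 $35, Cove→Slot 1 $96) loses 102.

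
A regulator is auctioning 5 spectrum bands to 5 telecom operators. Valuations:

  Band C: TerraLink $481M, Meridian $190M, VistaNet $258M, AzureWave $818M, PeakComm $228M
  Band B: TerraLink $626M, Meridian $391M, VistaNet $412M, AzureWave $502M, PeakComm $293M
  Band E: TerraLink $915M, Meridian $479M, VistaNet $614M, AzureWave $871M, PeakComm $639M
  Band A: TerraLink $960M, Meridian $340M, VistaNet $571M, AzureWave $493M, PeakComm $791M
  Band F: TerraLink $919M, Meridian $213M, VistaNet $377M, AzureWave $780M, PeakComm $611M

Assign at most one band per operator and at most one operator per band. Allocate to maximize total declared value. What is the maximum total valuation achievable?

Optimal: TerraLink→Band F ($919M), Meridian→Band B ($391M), VistaNet→Band E ($614M), AzureWave→Band C ($818M), PeakComm→Band A ($791M) — total 919+391+614+818+791 = $3533M.
Max-entry greedy (repeatedly take the single best remaining cell) gives $3044M, worse by 489.

Maximum total: $3533M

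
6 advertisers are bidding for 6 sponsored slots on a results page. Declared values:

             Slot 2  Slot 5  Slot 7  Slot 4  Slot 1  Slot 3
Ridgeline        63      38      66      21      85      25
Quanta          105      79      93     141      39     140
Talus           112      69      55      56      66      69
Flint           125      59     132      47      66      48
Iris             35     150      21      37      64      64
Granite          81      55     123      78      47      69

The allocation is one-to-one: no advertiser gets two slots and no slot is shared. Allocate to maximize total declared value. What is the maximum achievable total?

Maximum total: $697

Optimal: Ridgeline→Slot 1 ($85), Quanta→Slot 3 ($140), Talus→Slot 2 ($112), Flint→Slot 7 ($132), Iris→Slot 5 ($150), Granite→Slot 4 ($78) — total 85+140+112+132+150+78 = $697.
Swapping Flint↔Ridgeline (Flint→Slot 1 $66, Ridgeline→Slot 7 $66) loses 85.
Checked against all permutations: $697 is optimal.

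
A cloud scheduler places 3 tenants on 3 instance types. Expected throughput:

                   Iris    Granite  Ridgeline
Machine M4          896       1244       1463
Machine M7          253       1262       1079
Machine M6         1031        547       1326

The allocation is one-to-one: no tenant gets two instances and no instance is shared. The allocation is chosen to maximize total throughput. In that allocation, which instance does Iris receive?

Iris receives Machine M6.

This is a one-to-one assignment (maximum-weight bipartite matching).
Optimal: Iris→Machine M6 (1031 ops/s), Granite→Machine M7 (1262 ops/s), Ridgeline→Machine M4 (1463 ops/s) — total 1031+1262+1463 = 3756 ops/s.
Next-best assignment: Iris→Machine M4, Granite→Machine M7, Ridgeline→Machine M6 = 3484 ops/s.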